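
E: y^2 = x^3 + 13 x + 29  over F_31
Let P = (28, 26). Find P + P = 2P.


Doubling: s = (3 x1^2 + a) / (2 y1)
s = (3*28^2 + 13) / (2*26) mod 31 = 27
x3 = s^2 - 2 x1 mod 31 = 27^2 - 2*28 = 22
y3 = s (x1 - x3) - y1 mod 31 = 27 * (28 - 22) - 26 = 12

2P = (22, 12)


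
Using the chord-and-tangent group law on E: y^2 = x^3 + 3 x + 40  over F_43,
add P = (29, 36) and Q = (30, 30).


P != Q, so use the chord formula.
s = (y2 - y1) / (x2 - x1) = (37) / (1) mod 43 = 37
x3 = s^2 - x1 - x2 mod 43 = 37^2 - 29 - 30 = 20
y3 = s (x1 - x3) - y1 mod 43 = 37 * (29 - 20) - 36 = 39

P + Q = (20, 39)


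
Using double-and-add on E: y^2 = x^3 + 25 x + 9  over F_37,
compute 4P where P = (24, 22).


k = 4 = 100_2 (binary, LSB first: 001)
Double-and-add from P = (24, 22):
  bit 0 = 0: acc unchanged = O
  bit 1 = 0: acc unchanged = O
  bit 2 = 1: acc = O + (30, 34) = (30, 34)

4P = (30, 34)


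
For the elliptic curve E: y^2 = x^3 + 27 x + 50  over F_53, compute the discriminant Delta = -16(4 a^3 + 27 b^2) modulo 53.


4 a^3 + 27 b^2 = 4*27^3 + 27*50^2 = 78732 + 67500 = 146232
Delta = -16 * (146232) = -2339712
Delta mod 53 = 26

Delta = 26 (mod 53)


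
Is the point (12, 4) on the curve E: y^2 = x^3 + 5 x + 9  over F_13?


Check whether y^2 = x^3 + 5 x + 9 (mod 13) for (x, y) = (12, 4).
LHS: y^2 = 4^2 mod 13 = 3
RHS: x^3 + 5 x + 9 = 12^3 + 5*12 + 9 mod 13 = 3
LHS = RHS

Yes, on the curve


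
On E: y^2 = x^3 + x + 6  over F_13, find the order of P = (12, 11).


Compute successive multiples of P until we hit O:
  1P = (12, 11)
  2P = (3, 6)
  3P = (2, 9)
  4P = (11, 10)
  5P = (4, 10)
  6P = (9, 4)
  7P = (9, 9)
  8P = (4, 3)
  ... (continuing to 13P)
  13P = O

ord(P) = 13


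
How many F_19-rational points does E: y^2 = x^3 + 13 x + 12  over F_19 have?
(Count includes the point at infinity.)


For each x in F_19, count y with y^2 = x^3 + 13 x + 12 mod 19:
  x = 1: RHS = 7, y in [8, 11]  -> 2 point(s)
  x = 7: RHS = 9, y in [3, 16]  -> 2 point(s)
  x = 8: RHS = 1, y in [1, 18]  -> 2 point(s)
  x = 11: RHS = 4, y in [2, 17]  -> 2 point(s)
  x = 17: RHS = 16, y in [4, 15]  -> 2 point(s)
  x = 18: RHS = 17, y in [6, 13]  -> 2 point(s)
Affine points: 12. Add the point at infinity: total = 13.

#E(F_19) = 13


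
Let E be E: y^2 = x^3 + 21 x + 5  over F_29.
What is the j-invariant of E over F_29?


Delta = -16(4 a^3 + 27 b^2) mod 29 = 15
-1728 * (4 a)^3 = -1728 * (4*21)^3 mod 29 = 24
j = 24 * 15^(-1) mod 29 = 19

j = 19 (mod 29)


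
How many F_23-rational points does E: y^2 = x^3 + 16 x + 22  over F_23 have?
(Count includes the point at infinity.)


For each x in F_23, count y with y^2 = x^3 + 16 x + 22 mod 23:
  x = 1: RHS = 16, y in [4, 19]  -> 2 point(s)
  x = 2: RHS = 16, y in [4, 19]  -> 2 point(s)
  x = 4: RHS = 12, y in [9, 14]  -> 2 point(s)
  x = 6: RHS = 12, y in [9, 14]  -> 2 point(s)
  x = 8: RHS = 18, y in [8, 15]  -> 2 point(s)
  x = 10: RHS = 9, y in [3, 20]  -> 2 point(s)
  x = 13: RHS = 12, y in [9, 14]  -> 2 point(s)
  x = 14: RHS = 0, y in [0]  -> 1 point(s)
  x = 15: RHS = 3, y in [7, 16]  -> 2 point(s)
  x = 16: RHS = 4, y in [2, 21]  -> 2 point(s)
  x = 17: RHS = 9, y in [3, 20]  -> 2 point(s)
  x = 18: RHS = 1, y in [1, 22]  -> 2 point(s)
  x = 19: RHS = 9, y in [3, 20]  -> 2 point(s)
  x = 20: RHS = 16, y in [4, 19]  -> 2 point(s)
Affine points: 27. Add the point at infinity: total = 28.

#E(F_23) = 28


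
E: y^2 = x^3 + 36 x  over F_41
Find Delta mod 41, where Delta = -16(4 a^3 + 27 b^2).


4 a^3 + 27 b^2 = 4*36^3 + 27*0^2 = 186624 + 0 = 186624
Delta = -16 * (186624) = -2985984
Delta mod 41 = 5

Delta = 5 (mod 41)


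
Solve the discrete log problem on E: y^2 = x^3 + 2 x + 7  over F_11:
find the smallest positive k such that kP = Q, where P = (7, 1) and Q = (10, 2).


Enumerate multiples of P until we hit Q = (10, 2):
  1P = (7, 1)
  2P = (6, 2)
  3P = (10, 2)
Match found at i = 3.

k = 3


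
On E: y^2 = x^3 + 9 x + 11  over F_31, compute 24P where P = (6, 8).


k = 24 = 11000_2 (binary, LSB first: 00011)
Double-and-add from P = (6, 8):
  bit 0 = 0: acc unchanged = O
  bit 1 = 0: acc unchanged = O
  bit 2 = 0: acc unchanged = O
  bit 3 = 1: acc = O + (20, 21) = (20, 21)
  bit 4 = 1: acc = (20, 21) + (22, 10) = (27, 2)

24P = (27, 2)


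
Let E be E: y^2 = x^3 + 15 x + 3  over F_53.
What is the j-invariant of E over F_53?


Delta = -16(4 a^3 + 27 b^2) mod 53 = 9
-1728 * (4 a)^3 = -1728 * (4*15)^3 mod 53 = 48
j = 48 * 9^(-1) mod 53 = 23

j = 23 (mod 53)


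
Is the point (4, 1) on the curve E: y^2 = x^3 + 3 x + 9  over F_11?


Check whether y^2 = x^3 + 3 x + 9 (mod 11) for (x, y) = (4, 1).
LHS: y^2 = 1^2 mod 11 = 1
RHS: x^3 + 3 x + 9 = 4^3 + 3*4 + 9 mod 11 = 8
LHS != RHS

No, not on the curve


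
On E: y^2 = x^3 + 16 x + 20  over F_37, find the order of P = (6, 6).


Compute successive multiples of P until we hit O:
  1P = (6, 6)
  2P = (29, 3)
  3P = (23, 30)
  4P = (5, 15)
  5P = (33, 15)
  6P = (31, 35)
  7P = (21, 21)
  8P = (11, 26)
  ... (continuing to 20P)
  20P = O

ord(P) = 20


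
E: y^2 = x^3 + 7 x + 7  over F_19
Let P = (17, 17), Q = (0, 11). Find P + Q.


P != Q, so use the chord formula.
s = (y2 - y1) / (x2 - x1) = (13) / (2) mod 19 = 16
x3 = s^2 - x1 - x2 mod 19 = 16^2 - 17 - 0 = 11
y3 = s (x1 - x3) - y1 mod 19 = 16 * (17 - 11) - 17 = 3

P + Q = (11, 3)


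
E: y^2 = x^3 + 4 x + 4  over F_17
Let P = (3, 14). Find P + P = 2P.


Doubling: s = (3 x1^2 + a) / (2 y1)
s = (3*3^2 + 4) / (2*14) mod 17 = 9
x3 = s^2 - 2 x1 mod 17 = 9^2 - 2*3 = 7
y3 = s (x1 - x3) - y1 mod 17 = 9 * (3 - 7) - 14 = 1

2P = (7, 1)


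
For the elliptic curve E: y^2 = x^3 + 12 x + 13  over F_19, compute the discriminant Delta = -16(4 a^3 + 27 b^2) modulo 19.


4 a^3 + 27 b^2 = 4*12^3 + 27*13^2 = 6912 + 4563 = 11475
Delta = -16 * (11475) = -183600
Delta mod 19 = 16

Delta = 16 (mod 19)


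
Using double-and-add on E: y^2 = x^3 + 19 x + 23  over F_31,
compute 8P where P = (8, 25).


k = 8 = 1000_2 (binary, LSB first: 0001)
Double-and-add from P = (8, 25):
  bit 0 = 0: acc unchanged = O
  bit 1 = 0: acc unchanged = O
  bit 2 = 0: acc unchanged = O
  bit 3 = 1: acc = O + (19, 19) = (19, 19)

8P = (19, 19)


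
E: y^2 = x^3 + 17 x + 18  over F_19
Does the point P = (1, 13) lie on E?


Check whether y^2 = x^3 + 17 x + 18 (mod 19) for (x, y) = (1, 13).
LHS: y^2 = 13^2 mod 19 = 17
RHS: x^3 + 17 x + 18 = 1^3 + 17*1 + 18 mod 19 = 17
LHS = RHS

Yes, on the curve


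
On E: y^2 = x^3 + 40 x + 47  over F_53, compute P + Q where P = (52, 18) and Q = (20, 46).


P != Q, so use the chord formula.
s = (y2 - y1) / (x2 - x1) = (28) / (21) mod 53 = 19
x3 = s^2 - x1 - x2 mod 53 = 19^2 - 52 - 20 = 24
y3 = s (x1 - x3) - y1 mod 53 = 19 * (52 - 24) - 18 = 37

P + Q = (24, 37)


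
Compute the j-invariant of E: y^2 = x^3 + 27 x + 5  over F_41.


Delta = -16(4 a^3 + 27 b^2) mod 41 = 37
-1728 * (4 a)^3 = -1728 * (4*27)^3 mod 41 = 37
j = 37 * 37^(-1) mod 41 = 1

j = 1 (mod 41)


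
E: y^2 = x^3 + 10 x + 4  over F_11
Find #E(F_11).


For each x in F_11, count y with y^2 = x^3 + 10 x + 4 mod 11:
  x = 0: RHS = 4, y in [2, 9]  -> 2 point(s)
  x = 1: RHS = 4, y in [2, 9]  -> 2 point(s)
  x = 4: RHS = 9, y in [3, 8]  -> 2 point(s)
  x = 5: RHS = 3, y in [5, 6]  -> 2 point(s)
  x = 6: RHS = 5, y in [4, 7]  -> 2 point(s)
  x = 9: RHS = 9, y in [3, 8]  -> 2 point(s)
  x = 10: RHS = 4, y in [2, 9]  -> 2 point(s)
Affine points: 14. Add the point at infinity: total = 15.

#E(F_11) = 15


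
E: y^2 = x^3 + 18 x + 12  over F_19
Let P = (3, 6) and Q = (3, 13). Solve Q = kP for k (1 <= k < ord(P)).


Enumerate multiples of P until we hit Q = (3, 13):
  1P = (3, 6)
  2P = (14, 5)
  3P = (13, 7)
  4P = (7, 5)
  5P = (15, 16)
  6P = (17, 14)
  7P = (16, 11)
  8P = (16, 8)
  9P = (17, 5)
  10P = (15, 3)
  11P = (7, 14)
  12P = (13, 12)
  13P = (14, 14)
  14P = (3, 13)
Match found at i = 14.

k = 14


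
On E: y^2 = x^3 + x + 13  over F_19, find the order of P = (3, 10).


Compute successive multiples of P until we hit O:
  1P = (3, 10)
  2P = (18, 7)
  3P = (14, 15)
  4P = (11, 14)
  5P = (10, 15)
  6P = (10, 4)
  7P = (11, 5)
  8P = (14, 4)
  ... (continuing to 11P)
  11P = O

ord(P) = 11


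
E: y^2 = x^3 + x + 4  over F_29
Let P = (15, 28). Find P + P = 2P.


Doubling: s = (3 x1^2 + a) / (2 y1)
s = (3*15^2 + 1) / (2*28) mod 29 = 10
x3 = s^2 - 2 x1 mod 29 = 10^2 - 2*15 = 12
y3 = s (x1 - x3) - y1 mod 29 = 10 * (15 - 12) - 28 = 2

2P = (12, 2)


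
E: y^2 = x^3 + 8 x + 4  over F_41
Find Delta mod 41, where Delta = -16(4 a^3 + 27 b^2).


4 a^3 + 27 b^2 = 4*8^3 + 27*4^2 = 2048 + 432 = 2480
Delta = -16 * (2480) = -39680
Delta mod 41 = 8

Delta = 8 (mod 41)


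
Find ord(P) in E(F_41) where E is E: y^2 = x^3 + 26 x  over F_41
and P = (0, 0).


Compute successive multiples of P until we hit O:
  1P = (0, 0)
  2P = O

ord(P) = 2


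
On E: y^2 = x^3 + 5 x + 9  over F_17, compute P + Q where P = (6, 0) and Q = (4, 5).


P != Q, so use the chord formula.
s = (y2 - y1) / (x2 - x1) = (5) / (15) mod 17 = 6
x3 = s^2 - x1 - x2 mod 17 = 6^2 - 6 - 4 = 9
y3 = s (x1 - x3) - y1 mod 17 = 6 * (6 - 9) - 0 = 16

P + Q = (9, 16)


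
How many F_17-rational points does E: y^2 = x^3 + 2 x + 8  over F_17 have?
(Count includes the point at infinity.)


For each x in F_17, count y with y^2 = x^3 + 2 x + 8 mod 17:
  x = 0: RHS = 8, y in [5, 12]  -> 2 point(s)
  x = 6: RHS = 15, y in [7, 10]  -> 2 point(s)
  x = 7: RHS = 8, y in [5, 12]  -> 2 point(s)
  x = 8: RHS = 9, y in [3, 14]  -> 2 point(s)
  x = 10: RHS = 8, y in [5, 12]  -> 2 point(s)
  x = 11: RHS = 1, y in [1, 16]  -> 2 point(s)
  x = 12: RHS = 9, y in [3, 14]  -> 2 point(s)
  x = 13: RHS = 4, y in [2, 15]  -> 2 point(s)
  x = 14: RHS = 9, y in [3, 14]  -> 2 point(s)
  x = 15: RHS = 13, y in [8, 9]  -> 2 point(s)
Affine points: 20. Add the point at infinity: total = 21.

#E(F_17) = 21


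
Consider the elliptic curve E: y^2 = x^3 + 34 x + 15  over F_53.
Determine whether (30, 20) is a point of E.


Check whether y^2 = x^3 + 34 x + 15 (mod 53) for (x, y) = (30, 20).
LHS: y^2 = 20^2 mod 53 = 29
RHS: x^3 + 34 x + 15 = 30^3 + 34*30 + 15 mod 53 = 51
LHS != RHS

No, not on the curve


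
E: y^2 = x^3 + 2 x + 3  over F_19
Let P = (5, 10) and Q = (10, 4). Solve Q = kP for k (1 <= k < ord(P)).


Enumerate multiples of P until we hit Q = (10, 4):
  1P = (5, 10)
  2P = (10, 4)
Match found at i = 2.

k = 2


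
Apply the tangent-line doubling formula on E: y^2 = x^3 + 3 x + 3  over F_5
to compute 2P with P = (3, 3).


Doubling: s = (3 x1^2 + a) / (2 y1)
s = (3*3^2 + 3) / (2*3) mod 5 = 0
x3 = s^2 - 2 x1 mod 5 = 0^2 - 2*3 = 4
y3 = s (x1 - x3) - y1 mod 5 = 0 * (3 - 4) - 3 = 2

2P = (4, 2)


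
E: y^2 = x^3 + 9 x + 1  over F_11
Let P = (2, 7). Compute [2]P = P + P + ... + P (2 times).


k = 2 = 10_2 (binary, LSB first: 01)
Double-and-add from P = (2, 7):
  bit 0 = 0: acc unchanged = O
  bit 1 = 1: acc = O + (1, 0) = (1, 0)

2P = (1, 0)


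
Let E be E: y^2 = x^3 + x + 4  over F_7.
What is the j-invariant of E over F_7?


Delta = -16(4 a^3 + 27 b^2) mod 7 = 3
-1728 * (4 a)^3 = -1728 * (4*1)^3 mod 7 = 1
j = 1 * 3^(-1) mod 7 = 5

j = 5 (mod 7)


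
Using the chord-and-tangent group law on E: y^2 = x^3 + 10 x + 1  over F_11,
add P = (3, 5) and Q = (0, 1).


P != Q, so use the chord formula.
s = (y2 - y1) / (x2 - x1) = (7) / (8) mod 11 = 5
x3 = s^2 - x1 - x2 mod 11 = 5^2 - 3 - 0 = 0
y3 = s (x1 - x3) - y1 mod 11 = 5 * (3 - 0) - 5 = 10

P + Q = (0, 10)


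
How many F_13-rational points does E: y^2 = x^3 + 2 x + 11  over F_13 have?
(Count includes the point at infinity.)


For each x in F_13, count y with y^2 = x^3 + 2 x + 11 mod 13:
  x = 1: RHS = 1, y in [1, 12]  -> 2 point(s)
  x = 2: RHS = 10, y in [6, 7]  -> 2 point(s)
  x = 5: RHS = 3, y in [4, 9]  -> 2 point(s)
  x = 7: RHS = 4, y in [2, 11]  -> 2 point(s)
  x = 9: RHS = 4, y in [2, 11]  -> 2 point(s)
  x = 10: RHS = 4, y in [2, 11]  -> 2 point(s)
  x = 11: RHS = 12, y in [5, 8]  -> 2 point(s)
Affine points: 14. Add the point at infinity: total = 15.

#E(F_13) = 15


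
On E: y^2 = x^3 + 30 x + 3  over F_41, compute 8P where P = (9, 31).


k = 8 = 1000_2 (binary, LSB first: 0001)
Double-and-add from P = (9, 31):
  bit 0 = 0: acc unchanged = O
  bit 1 = 0: acc unchanged = O
  bit 2 = 0: acc unchanged = O
  bit 3 = 1: acc = O + (28, 32) = (28, 32)

8P = (28, 32)


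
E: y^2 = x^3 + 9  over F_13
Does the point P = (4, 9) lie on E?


Check whether y^2 = x^3 + 0 x + 9 (mod 13) for (x, y) = (4, 9).
LHS: y^2 = 9^2 mod 13 = 3
RHS: x^3 + 0 x + 9 = 4^3 + 0*4 + 9 mod 13 = 8
LHS != RHS

No, not on the curve


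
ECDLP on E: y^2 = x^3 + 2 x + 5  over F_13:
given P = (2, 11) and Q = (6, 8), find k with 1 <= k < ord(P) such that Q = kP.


Enumerate multiples of P until we hit Q = (6, 8):
  1P = (2, 11)
  2P = (5, 6)
  3P = (3, 8)
  4P = (4, 8)
  5P = (6, 8)
Match found at i = 5.

k = 5


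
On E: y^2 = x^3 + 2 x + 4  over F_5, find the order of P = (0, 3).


Compute successive multiples of P until we hit O:
  1P = (0, 3)
  2P = (4, 4)
  3P = (2, 4)
  4P = (2, 1)
  5P = (4, 1)
  6P = (0, 2)
  7P = O

ord(P) = 7


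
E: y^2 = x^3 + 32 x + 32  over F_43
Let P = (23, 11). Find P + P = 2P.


Doubling: s = (3 x1^2 + a) / (2 y1)
s = (3*23^2 + 32) / (2*11) mod 43 = 13
x3 = s^2 - 2 x1 mod 43 = 13^2 - 2*23 = 37
y3 = s (x1 - x3) - y1 mod 43 = 13 * (23 - 37) - 11 = 22

2P = (37, 22)


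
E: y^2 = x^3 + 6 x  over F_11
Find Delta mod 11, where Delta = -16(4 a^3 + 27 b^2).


4 a^3 + 27 b^2 = 4*6^3 + 27*0^2 = 864 + 0 = 864
Delta = -16 * (864) = -13824
Delta mod 11 = 3

Delta = 3 (mod 11)


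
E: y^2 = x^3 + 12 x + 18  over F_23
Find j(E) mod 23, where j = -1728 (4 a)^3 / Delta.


Delta = -16(4 a^3 + 27 b^2) mod 23 = 2
-1728 * (4 a)^3 = -1728 * (4*12)^3 mod 23 = 22
j = 22 * 2^(-1) mod 23 = 11

j = 11 (mod 23)


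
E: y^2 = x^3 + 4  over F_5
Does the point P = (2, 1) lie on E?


Check whether y^2 = x^3 + 0 x + 4 (mod 5) for (x, y) = (2, 1).
LHS: y^2 = 1^2 mod 5 = 1
RHS: x^3 + 0 x + 4 = 2^3 + 0*2 + 4 mod 5 = 2
LHS != RHS

No, not on the curve


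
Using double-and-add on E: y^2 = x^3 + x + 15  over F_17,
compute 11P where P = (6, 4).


k = 11 = 1011_2 (binary, LSB first: 1101)
Double-and-add from P = (6, 4):
  bit 0 = 1: acc = O + (6, 4) = (6, 4)
  bit 1 = 1: acc = (6, 4) + (14, 6) = (13, 7)
  bit 2 = 0: acc unchanged = (13, 7)
  bit 3 = 1: acc = (13, 7) + (5, 3) = (12, 2)

11P = (12, 2)


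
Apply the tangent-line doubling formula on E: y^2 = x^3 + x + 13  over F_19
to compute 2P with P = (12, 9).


Doubling: s = (3 x1^2 + a) / (2 y1)
s = (3*12^2 + 1) / (2*9) mod 19 = 4
x3 = s^2 - 2 x1 mod 19 = 4^2 - 2*12 = 11
y3 = s (x1 - x3) - y1 mod 19 = 4 * (12 - 11) - 9 = 14

2P = (11, 14)


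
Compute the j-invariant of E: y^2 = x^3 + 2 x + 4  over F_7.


Delta = -16(4 a^3 + 27 b^2) mod 7 = 3
-1728 * (4 a)^3 = -1728 * (4*2)^3 mod 7 = 1
j = 1 * 3^(-1) mod 7 = 5

j = 5 (mod 7)


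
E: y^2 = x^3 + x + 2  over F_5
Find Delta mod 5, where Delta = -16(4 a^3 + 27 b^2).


4 a^3 + 27 b^2 = 4*1^3 + 27*2^2 = 4 + 108 = 112
Delta = -16 * (112) = -1792
Delta mod 5 = 3

Delta = 3 (mod 5)


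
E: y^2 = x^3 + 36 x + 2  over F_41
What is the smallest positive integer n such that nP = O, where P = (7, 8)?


Compute successive multiples of P until we hit O:
  1P = (7, 8)
  2P = (18, 2)
  3P = (39, 2)
  4P = (0, 24)
  5P = (25, 39)
  6P = (25, 2)
  7P = (0, 17)
  8P = (39, 39)
  ... (continuing to 11P)
  11P = O

ord(P) = 11


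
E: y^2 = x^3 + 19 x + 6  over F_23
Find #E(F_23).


For each x in F_23, count y with y^2 = x^3 + 19 x + 6 mod 23:
  x = 0: RHS = 6, y in [11, 12]  -> 2 point(s)
  x = 1: RHS = 3, y in [7, 16]  -> 2 point(s)
  x = 2: RHS = 6, y in [11, 12]  -> 2 point(s)
  x = 4: RHS = 8, y in [10, 13]  -> 2 point(s)
  x = 8: RHS = 3, y in [7, 16]  -> 2 point(s)
  x = 9: RHS = 9, y in [3, 20]  -> 2 point(s)
  x = 10: RHS = 0, y in [0]  -> 1 point(s)
  x = 13: RHS = 12, y in [9, 14]  -> 2 point(s)
  x = 14: RHS = 3, y in [7, 16]  -> 2 point(s)
  x = 15: RHS = 9, y in [3, 20]  -> 2 point(s)
  x = 16: RHS = 13, y in [6, 17]  -> 2 point(s)
  x = 18: RHS = 16, y in [4, 19]  -> 2 point(s)
  x = 19: RHS = 4, y in [2, 21]  -> 2 point(s)
  x = 21: RHS = 6, y in [11, 12]  -> 2 point(s)
  x = 22: RHS = 9, y in [3, 20]  -> 2 point(s)
Affine points: 29. Add the point at infinity: total = 30.

#E(F_23) = 30


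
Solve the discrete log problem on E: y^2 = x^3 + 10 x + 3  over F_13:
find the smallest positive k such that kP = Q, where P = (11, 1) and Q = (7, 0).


Enumerate multiples of P until we hit Q = (7, 0):
  1P = (11, 1)
  2P = (8, 6)
  3P = (4, 9)
  4P = (7, 0)
Match found at i = 4.

k = 4


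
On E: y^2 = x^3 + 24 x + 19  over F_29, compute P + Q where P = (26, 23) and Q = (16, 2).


P != Q, so use the chord formula.
s = (y2 - y1) / (x2 - x1) = (8) / (19) mod 29 = 5
x3 = s^2 - x1 - x2 mod 29 = 5^2 - 26 - 16 = 12
y3 = s (x1 - x3) - y1 mod 29 = 5 * (26 - 12) - 23 = 18

P + Q = (12, 18)


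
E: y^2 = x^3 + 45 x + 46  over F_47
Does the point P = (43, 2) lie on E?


Check whether y^2 = x^3 + 45 x + 46 (mod 47) for (x, y) = (43, 2).
LHS: y^2 = 2^2 mod 47 = 4
RHS: x^3 + 45 x + 46 = 43^3 + 45*43 + 46 mod 47 = 37
LHS != RHS

No, not on the curve


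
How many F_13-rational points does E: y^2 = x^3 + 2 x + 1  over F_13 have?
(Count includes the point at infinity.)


For each x in F_13, count y with y^2 = x^3 + 2 x + 1 mod 13:
  x = 0: RHS = 1, y in [1, 12]  -> 2 point(s)
  x = 1: RHS = 4, y in [2, 11]  -> 2 point(s)
  x = 2: RHS = 0, y in [0]  -> 1 point(s)
  x = 8: RHS = 9, y in [3, 10]  -> 2 point(s)
Affine points: 7. Add the point at infinity: total = 8.

#E(F_13) = 8


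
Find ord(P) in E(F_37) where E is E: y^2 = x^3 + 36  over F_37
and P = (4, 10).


Compute successive multiples of P until we hit O:
  1P = (4, 10)
  2P = (17, 18)
  3P = (12, 5)
  4P = (0, 6)
  5P = (34, 34)
  6P = (10, 0)
  7P = (34, 3)
  8P = (0, 31)
  ... (continuing to 12P)
  12P = O

ord(P) = 12


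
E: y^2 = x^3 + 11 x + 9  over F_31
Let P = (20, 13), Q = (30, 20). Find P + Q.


P != Q, so use the chord formula.
s = (y2 - y1) / (x2 - x1) = (7) / (10) mod 31 = 10
x3 = s^2 - x1 - x2 mod 31 = 10^2 - 20 - 30 = 19
y3 = s (x1 - x3) - y1 mod 31 = 10 * (20 - 19) - 13 = 28

P + Q = (19, 28)


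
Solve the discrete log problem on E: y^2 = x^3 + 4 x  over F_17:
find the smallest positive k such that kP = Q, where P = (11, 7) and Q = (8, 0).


Enumerate multiples of P until we hit Q = (8, 0):
  1P = (11, 7)
  2P = (8, 0)
Match found at i = 2.

k = 2


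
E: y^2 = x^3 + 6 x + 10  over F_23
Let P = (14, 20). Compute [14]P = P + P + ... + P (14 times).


k = 14 = 1110_2 (binary, LSB first: 0111)
Double-and-add from P = (14, 20):
  bit 0 = 0: acc unchanged = O
  bit 1 = 1: acc = O + (21, 6) = (21, 6)
  bit 2 = 1: acc = (21, 6) + (12, 19) = (6, 3)
  bit 3 = 1: acc = (6, 3) + (8, 15) = (22, 16)

14P = (22, 16)


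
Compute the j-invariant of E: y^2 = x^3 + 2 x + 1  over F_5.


Delta = -16(4 a^3 + 27 b^2) mod 5 = 1
-1728 * (4 a)^3 = -1728 * (4*2)^3 mod 5 = 4
j = 4 * 1^(-1) mod 5 = 4

j = 4 (mod 5)


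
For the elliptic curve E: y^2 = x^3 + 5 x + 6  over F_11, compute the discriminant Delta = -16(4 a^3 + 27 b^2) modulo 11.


4 a^3 + 27 b^2 = 4*5^3 + 27*6^2 = 500 + 972 = 1472
Delta = -16 * (1472) = -23552
Delta mod 11 = 10

Delta = 10 (mod 11)


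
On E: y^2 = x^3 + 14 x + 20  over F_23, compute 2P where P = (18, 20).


Doubling: s = (3 x1^2 + a) / (2 y1)
s = (3*18^2 + 14) / (2*20) mod 23 = 12
x3 = s^2 - 2 x1 mod 23 = 12^2 - 2*18 = 16
y3 = s (x1 - x3) - y1 mod 23 = 12 * (18 - 16) - 20 = 4

2P = (16, 4)


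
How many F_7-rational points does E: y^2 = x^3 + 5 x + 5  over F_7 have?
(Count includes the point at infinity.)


For each x in F_7, count y with y^2 = x^3 + 5 x + 5 mod 7:
  x = 1: RHS = 4, y in [2, 5]  -> 2 point(s)
  x = 2: RHS = 2, y in [3, 4]  -> 2 point(s)
  x = 5: RHS = 1, y in [1, 6]  -> 2 point(s)
Affine points: 6. Add the point at infinity: total = 7.

#E(F_7) = 7


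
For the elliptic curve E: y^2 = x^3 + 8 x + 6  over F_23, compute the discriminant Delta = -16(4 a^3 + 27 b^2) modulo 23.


4 a^3 + 27 b^2 = 4*8^3 + 27*6^2 = 2048 + 972 = 3020
Delta = -16 * (3020) = -48320
Delta mod 23 = 3

Delta = 3 (mod 23)


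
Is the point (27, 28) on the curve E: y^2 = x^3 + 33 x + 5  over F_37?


Check whether y^2 = x^3 + 33 x + 5 (mod 37) for (x, y) = (27, 28).
LHS: y^2 = 28^2 mod 37 = 7
RHS: x^3 + 33 x + 5 = 27^3 + 33*27 + 5 mod 37 = 7
LHS = RHS

Yes, on the curve


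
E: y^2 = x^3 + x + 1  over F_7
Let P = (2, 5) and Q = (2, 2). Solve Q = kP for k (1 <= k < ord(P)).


Enumerate multiples of P until we hit Q = (2, 2):
  1P = (2, 5)
  2P = (0, 6)
  3P = (0, 1)
  4P = (2, 2)
Match found at i = 4.

k = 4


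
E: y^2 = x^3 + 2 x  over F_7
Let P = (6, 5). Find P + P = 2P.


Doubling: s = (3 x1^2 + a) / (2 y1)
s = (3*6^2 + 2) / (2*5) mod 7 = 4
x3 = s^2 - 2 x1 mod 7 = 4^2 - 2*6 = 4
y3 = s (x1 - x3) - y1 mod 7 = 4 * (6 - 4) - 5 = 3

2P = (4, 3)


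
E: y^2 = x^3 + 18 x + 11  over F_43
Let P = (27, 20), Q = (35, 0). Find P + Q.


P != Q, so use the chord formula.
s = (y2 - y1) / (x2 - x1) = (23) / (8) mod 43 = 19
x3 = s^2 - x1 - x2 mod 43 = 19^2 - 27 - 35 = 41
y3 = s (x1 - x3) - y1 mod 43 = 19 * (27 - 41) - 20 = 15

P + Q = (41, 15)


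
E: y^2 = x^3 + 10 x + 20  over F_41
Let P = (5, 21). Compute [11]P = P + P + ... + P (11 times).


k = 11 = 1011_2 (binary, LSB first: 1101)
Double-and-add from P = (5, 21):
  bit 0 = 1: acc = O + (5, 21) = (5, 21)
  bit 1 = 1: acc = (5, 21) + (40, 38) = (12, 33)
  bit 2 = 0: acc unchanged = (12, 33)
  bit 3 = 1: acc = (12, 33) + (3, 35) = (22, 33)

11P = (22, 33)


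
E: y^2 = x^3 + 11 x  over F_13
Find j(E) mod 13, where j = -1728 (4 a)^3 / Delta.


Delta = -16(4 a^3 + 27 b^2) mod 13 = 5
-1728 * (4 a)^3 = -1728 * (4*11)^3 mod 13 = 8
j = 8 * 5^(-1) mod 13 = 12

j = 12 (mod 13)


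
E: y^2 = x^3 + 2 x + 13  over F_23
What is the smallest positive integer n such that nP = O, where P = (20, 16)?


Compute successive multiples of P until we hit O:
  1P = (20, 16)
  2P = (9, 22)
  3P = (0, 17)
  4P = (21, 22)
  5P = (18, 19)
  6P = (16, 1)
  7P = (14, 18)
  8P = (7, 18)
  ... (continuing to 28P)
  28P = O

ord(P) = 28


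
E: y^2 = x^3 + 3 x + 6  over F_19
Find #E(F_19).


For each x in F_19, count y with y^2 = x^3 + 3 x + 6 mod 19:
  x = 0: RHS = 6, y in [5, 14]  -> 2 point(s)
  x = 2: RHS = 1, y in [1, 18]  -> 2 point(s)
  x = 3: RHS = 4, y in [2, 17]  -> 2 point(s)
  x = 4: RHS = 6, y in [5, 14]  -> 2 point(s)
  x = 7: RHS = 9, y in [3, 16]  -> 2 point(s)
  x = 13: RHS = 0, y in [0]  -> 1 point(s)
  x = 15: RHS = 6, y in [5, 14]  -> 2 point(s)
  x = 17: RHS = 11, y in [7, 12]  -> 2 point(s)
Affine points: 15. Add the point at infinity: total = 16.

#E(F_19) = 16


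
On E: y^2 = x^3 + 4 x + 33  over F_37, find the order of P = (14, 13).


Compute successive multiples of P until we hit O:
  1P = (14, 13)
  2P = (9, 24)
  3P = (7, 16)
  4P = (26, 8)
  5P = (0, 12)
  6P = (13, 32)
  7P = (1, 36)
  8P = (19, 30)
  ... (continuing to 21P)
  21P = O

ord(P) = 21


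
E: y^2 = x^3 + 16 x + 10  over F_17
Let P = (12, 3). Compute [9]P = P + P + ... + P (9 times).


k = 9 = 1001_2 (binary, LSB first: 1001)
Double-and-add from P = (12, 3):
  bit 0 = 1: acc = O + (12, 3) = (12, 3)
  bit 1 = 0: acc unchanged = (12, 3)
  bit 2 = 0: acc unchanged = (12, 3)
  bit 3 = 1: acc = (12, 3) + (11, 2) = (12, 14)

9P = (12, 14)


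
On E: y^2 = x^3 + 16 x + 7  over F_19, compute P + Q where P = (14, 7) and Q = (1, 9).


P != Q, so use the chord formula.
s = (y2 - y1) / (x2 - x1) = (2) / (6) mod 19 = 13
x3 = s^2 - x1 - x2 mod 19 = 13^2 - 14 - 1 = 2
y3 = s (x1 - x3) - y1 mod 19 = 13 * (14 - 2) - 7 = 16

P + Q = (2, 16)


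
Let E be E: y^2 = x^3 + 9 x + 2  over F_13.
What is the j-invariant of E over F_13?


Delta = -16(4 a^3 + 27 b^2) mod 13 = 2
-1728 * (4 a)^3 = -1728 * (4*9)^3 mod 13 = 12
j = 12 * 2^(-1) mod 13 = 6

j = 6 (mod 13)


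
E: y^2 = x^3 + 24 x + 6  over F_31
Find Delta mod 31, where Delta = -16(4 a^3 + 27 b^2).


4 a^3 + 27 b^2 = 4*24^3 + 27*6^2 = 55296 + 972 = 56268
Delta = -16 * (56268) = -900288
Delta mod 31 = 14

Delta = 14 (mod 31)


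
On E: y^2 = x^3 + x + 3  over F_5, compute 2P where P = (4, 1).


Doubling: s = (3 x1^2 + a) / (2 y1)
s = (3*4^2 + 1) / (2*1) mod 5 = 2
x3 = s^2 - 2 x1 mod 5 = 2^2 - 2*4 = 1
y3 = s (x1 - x3) - y1 mod 5 = 2 * (4 - 1) - 1 = 0

2P = (1, 0)


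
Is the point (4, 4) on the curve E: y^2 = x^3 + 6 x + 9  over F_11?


Check whether y^2 = x^3 + 6 x + 9 (mod 11) for (x, y) = (4, 4).
LHS: y^2 = 4^2 mod 11 = 5
RHS: x^3 + 6 x + 9 = 4^3 + 6*4 + 9 mod 11 = 9
LHS != RHS

No, not on the curve


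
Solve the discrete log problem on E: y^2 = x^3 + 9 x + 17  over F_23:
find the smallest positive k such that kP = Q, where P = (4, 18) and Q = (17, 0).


Enumerate multiples of P until we hit Q = (17, 0):
  1P = (4, 18)
  2P = (10, 7)
  3P = (13, 10)
  4P = (19, 3)
  5P = (1, 2)
  6P = (3, 18)
  7P = (16, 5)
  8P = (12, 6)
  9P = (15, 10)
  10P = (7, 3)
  11P = (14, 9)
  12P = (18, 13)
  13P = (5, 7)
  14P = (20, 20)
  15P = (8, 16)
  16P = (17, 0)
Match found at i = 16.

k = 16


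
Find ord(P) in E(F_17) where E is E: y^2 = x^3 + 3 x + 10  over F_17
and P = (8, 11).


Compute successive multiples of P until we hit O:
  1P = (8, 11)
  2P = (9, 1)
  3P = (15, 8)
  4P = (15, 9)
  5P = (9, 16)
  6P = (8, 6)
  7P = O

ord(P) = 7


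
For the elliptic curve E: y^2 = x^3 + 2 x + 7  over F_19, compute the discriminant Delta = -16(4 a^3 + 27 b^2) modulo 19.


4 a^3 + 27 b^2 = 4*2^3 + 27*7^2 = 32 + 1323 = 1355
Delta = -16 * (1355) = -21680
Delta mod 19 = 18

Delta = 18 (mod 19)


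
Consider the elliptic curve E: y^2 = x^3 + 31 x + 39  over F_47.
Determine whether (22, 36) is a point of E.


Check whether y^2 = x^3 + 31 x + 39 (mod 47) for (x, y) = (22, 36).
LHS: y^2 = 36^2 mod 47 = 27
RHS: x^3 + 31 x + 39 = 22^3 + 31*22 + 39 mod 47 = 42
LHS != RHS

No, not on the curve


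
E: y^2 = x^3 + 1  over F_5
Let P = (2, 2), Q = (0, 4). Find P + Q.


P != Q, so use the chord formula.
s = (y2 - y1) / (x2 - x1) = (2) / (3) mod 5 = 4
x3 = s^2 - x1 - x2 mod 5 = 4^2 - 2 - 0 = 4
y3 = s (x1 - x3) - y1 mod 5 = 4 * (2 - 4) - 2 = 0

P + Q = (4, 0)


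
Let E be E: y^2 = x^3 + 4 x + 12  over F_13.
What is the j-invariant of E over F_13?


Delta = -16(4 a^3 + 27 b^2) mod 13 = 9
-1728 * (4 a)^3 = -1728 * (4*4)^3 mod 13 = 1
j = 1 * 9^(-1) mod 13 = 3

j = 3 (mod 13)


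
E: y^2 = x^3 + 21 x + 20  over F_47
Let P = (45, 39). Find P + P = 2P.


Doubling: s = (3 x1^2 + a) / (2 y1)
s = (3*45^2 + 21) / (2*39) mod 47 = 42
x3 = s^2 - 2 x1 mod 47 = 42^2 - 2*45 = 29
y3 = s (x1 - x3) - y1 mod 47 = 42 * (45 - 29) - 39 = 22

2P = (29, 22)


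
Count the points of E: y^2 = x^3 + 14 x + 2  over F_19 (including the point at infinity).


For each x in F_19, count y with y^2 = x^3 + 14 x + 2 mod 19:
  x = 1: RHS = 17, y in [6, 13]  -> 2 point(s)
  x = 2: RHS = 0, y in [0]  -> 1 point(s)
  x = 5: RHS = 7, y in [8, 11]  -> 2 point(s)
  x = 6: RHS = 17, y in [6, 13]  -> 2 point(s)
  x = 7: RHS = 6, y in [5, 14]  -> 2 point(s)
  x = 11: RHS = 5, y in [9, 10]  -> 2 point(s)
  x = 12: RHS = 17, y in [6, 13]  -> 2 point(s)
  x = 13: RHS = 6, y in [5, 14]  -> 2 point(s)
  x = 14: RHS = 16, y in [4, 15]  -> 2 point(s)
  x = 16: RHS = 9, y in [3, 16]  -> 2 point(s)
  x = 17: RHS = 4, y in [2, 17]  -> 2 point(s)
  x = 18: RHS = 6, y in [5, 14]  -> 2 point(s)
Affine points: 23. Add the point at infinity: total = 24.

#E(F_19) = 24


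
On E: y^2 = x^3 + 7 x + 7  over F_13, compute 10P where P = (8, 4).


k = 10 = 1010_2 (binary, LSB first: 0101)
Double-and-add from P = (8, 4):
  bit 0 = 0: acc unchanged = O
  bit 1 = 1: acc = O + (7, 3) = (7, 3)
  bit 2 = 0: acc unchanged = (7, 3)
  bit 3 = 1: acc = (7, 3) + (12, 8) = (8, 9)

10P = (8, 9)


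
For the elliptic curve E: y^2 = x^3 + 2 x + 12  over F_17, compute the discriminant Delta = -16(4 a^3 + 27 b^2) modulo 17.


4 a^3 + 27 b^2 = 4*2^3 + 27*12^2 = 32 + 3888 = 3920
Delta = -16 * (3920) = -62720
Delta mod 17 = 10

Delta = 10 (mod 17)


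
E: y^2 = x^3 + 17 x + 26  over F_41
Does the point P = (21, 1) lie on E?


Check whether y^2 = x^3 + 17 x + 26 (mod 41) for (x, y) = (21, 1).
LHS: y^2 = 1^2 mod 41 = 1
RHS: x^3 + 17 x + 26 = 21^3 + 17*21 + 26 mod 41 = 9
LHS != RHS

No, not on the curve


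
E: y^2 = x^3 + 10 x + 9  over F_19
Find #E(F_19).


For each x in F_19, count y with y^2 = x^3 + 10 x + 9 mod 19:
  x = 0: RHS = 9, y in [3, 16]  -> 2 point(s)
  x = 1: RHS = 1, y in [1, 18]  -> 2 point(s)
  x = 3: RHS = 9, y in [3, 16]  -> 2 point(s)
  x = 6: RHS = 0, y in [0]  -> 1 point(s)
  x = 7: RHS = 4, y in [2, 17]  -> 2 point(s)
  x = 9: RHS = 11, y in [7, 12]  -> 2 point(s)
  x = 10: RHS = 7, y in [8, 11]  -> 2 point(s)
  x = 11: RHS = 6, y in [5, 14]  -> 2 point(s)
  x = 14: RHS = 5, y in [9, 10]  -> 2 point(s)
  x = 15: RHS = 0, y in [0]  -> 1 point(s)
  x = 16: RHS = 9, y in [3, 16]  -> 2 point(s)
  x = 17: RHS = 0, y in [0]  -> 1 point(s)
  x = 18: RHS = 17, y in [6, 13]  -> 2 point(s)
Affine points: 23. Add the point at infinity: total = 24.

#E(F_19) = 24


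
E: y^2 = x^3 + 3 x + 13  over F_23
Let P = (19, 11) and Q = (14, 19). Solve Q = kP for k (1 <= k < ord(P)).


Enumerate multiples of P until we hit Q = (14, 19):
  1P = (19, 11)
  2P = (10, 13)
  3P = (2, 21)
  4P = (15, 11)
  5P = (12, 12)
  6P = (0, 6)
  7P = (7, 20)
  8P = (22, 20)
  9P = (14, 4)
  10P = (3, 16)
  11P = (17, 20)
  12P = (13, 8)
  13P = (20, 0)
  14P = (13, 15)
  15P = (17, 3)
  16P = (3, 7)
  17P = (14, 19)
Match found at i = 17.

k = 17


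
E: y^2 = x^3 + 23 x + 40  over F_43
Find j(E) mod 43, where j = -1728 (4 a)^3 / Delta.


Delta = -16(4 a^3 + 27 b^2) mod 43 = 24
-1728 * (4 a)^3 = -1728 * (4*23)^3 mod 43 = 35
j = 35 * 24^(-1) mod 43 = 14

j = 14 (mod 43)


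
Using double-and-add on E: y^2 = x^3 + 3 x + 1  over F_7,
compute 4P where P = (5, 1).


k = 4 = 100_2 (binary, LSB first: 001)
Double-and-add from P = (5, 1):
  bit 0 = 0: acc unchanged = O
  bit 1 = 0: acc unchanged = O
  bit 2 = 1: acc = O + (6, 5) = (6, 5)

4P = (6, 5)


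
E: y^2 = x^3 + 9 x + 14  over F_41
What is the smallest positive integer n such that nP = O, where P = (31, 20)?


Compute successive multiples of P until we hit O:
  1P = (31, 20)
  2P = (12, 13)
  3P = (38, 40)
  4P = (22, 35)
  5P = (9, 39)
  6P = (2, 9)
  7P = (4, 27)
  8P = (37, 18)
  ... (continuing to 49P)
  49P = O

ord(P) = 49


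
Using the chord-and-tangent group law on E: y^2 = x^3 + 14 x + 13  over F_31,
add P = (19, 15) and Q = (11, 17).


P != Q, so use the chord formula.
s = (y2 - y1) / (x2 - x1) = (2) / (23) mod 31 = 23
x3 = s^2 - x1 - x2 mod 31 = 23^2 - 19 - 11 = 3
y3 = s (x1 - x3) - y1 mod 31 = 23 * (19 - 3) - 15 = 12

P + Q = (3, 12)


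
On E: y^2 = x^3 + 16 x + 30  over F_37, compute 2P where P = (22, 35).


Doubling: s = (3 x1^2 + a) / (2 y1)
s = (3*22^2 + 16) / (2*35) mod 37 = 3
x3 = s^2 - 2 x1 mod 37 = 3^2 - 2*22 = 2
y3 = s (x1 - x3) - y1 mod 37 = 3 * (22 - 2) - 35 = 25

2P = (2, 25)


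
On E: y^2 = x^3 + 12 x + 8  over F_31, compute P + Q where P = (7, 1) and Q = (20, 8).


P != Q, so use the chord formula.
s = (y2 - y1) / (x2 - x1) = (7) / (13) mod 31 = 22
x3 = s^2 - x1 - x2 mod 31 = 22^2 - 7 - 20 = 23
y3 = s (x1 - x3) - y1 mod 31 = 22 * (7 - 23) - 1 = 19

P + Q = (23, 19)


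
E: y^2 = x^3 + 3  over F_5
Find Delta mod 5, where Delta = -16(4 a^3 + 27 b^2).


4 a^3 + 27 b^2 = 4*0^3 + 27*3^2 = 0 + 243 = 243
Delta = -16 * (243) = -3888
Delta mod 5 = 2

Delta = 2 (mod 5)


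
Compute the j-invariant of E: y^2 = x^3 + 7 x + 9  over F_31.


Delta = -16(4 a^3 + 27 b^2) mod 31 = 3
-1728 * (4 a)^3 = -1728 * (4*7)^3 mod 31 = 1
j = 1 * 3^(-1) mod 31 = 21

j = 21 (mod 31)


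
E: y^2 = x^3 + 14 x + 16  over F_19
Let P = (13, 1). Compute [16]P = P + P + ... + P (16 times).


k = 16 = 10000_2 (binary, LSB first: 00001)
Double-and-add from P = (13, 1):
  bit 0 = 0: acc unchanged = O
  bit 1 = 0: acc unchanged = O
  bit 2 = 0: acc unchanged = O
  bit 3 = 0: acc unchanged = O
  bit 4 = 1: acc = O + (18, 18) = (18, 18)

16P = (18, 18)


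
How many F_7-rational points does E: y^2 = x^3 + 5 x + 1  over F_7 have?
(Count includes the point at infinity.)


For each x in F_7, count y with y^2 = x^3 + 5 x + 1 mod 7:
  x = 0: RHS = 1, y in [1, 6]  -> 2 point(s)
  x = 1: RHS = 0, y in [0]  -> 1 point(s)
  x = 3: RHS = 1, y in [1, 6]  -> 2 point(s)
  x = 4: RHS = 1, y in [1, 6]  -> 2 point(s)
  x = 5: RHS = 4, y in [2, 5]  -> 2 point(s)
  x = 6: RHS = 2, y in [3, 4]  -> 2 point(s)
Affine points: 11. Add the point at infinity: total = 12.

#E(F_7) = 12


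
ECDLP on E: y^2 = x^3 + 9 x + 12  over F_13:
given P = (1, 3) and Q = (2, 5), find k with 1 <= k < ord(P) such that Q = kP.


Enumerate multiples of P until we hit Q = (2, 5):
  1P = (1, 3)
  2P = (2, 8)
  3P = (9, 9)
  4P = (6, 3)
  5P = (6, 10)
  6P = (9, 4)
  7P = (2, 5)
Match found at i = 7.

k = 7


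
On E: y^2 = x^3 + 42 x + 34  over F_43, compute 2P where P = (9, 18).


Doubling: s = (3 x1^2 + a) / (2 y1)
s = (3*9^2 + 42) / (2*18) mod 43 = 33
x3 = s^2 - 2 x1 mod 43 = 33^2 - 2*9 = 39
y3 = s (x1 - x3) - y1 mod 43 = 33 * (9 - 39) - 18 = 24

2P = (39, 24)


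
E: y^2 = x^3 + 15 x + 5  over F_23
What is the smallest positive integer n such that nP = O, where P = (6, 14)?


Compute successive multiples of P until we hit O:
  1P = (6, 14)
  2P = (20, 5)
  3P = (21, 17)
  4P = (8, 4)
  5P = (11, 11)
  6P = (22, 14)
  7P = (18, 9)
  8P = (7, 19)
  ... (continuing to 23P)
  23P = O

ord(P) = 23


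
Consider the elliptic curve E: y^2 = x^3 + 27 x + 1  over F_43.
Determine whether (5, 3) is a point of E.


Check whether y^2 = x^3 + 27 x + 1 (mod 43) for (x, y) = (5, 3).
LHS: y^2 = 3^2 mod 43 = 9
RHS: x^3 + 27 x + 1 = 5^3 + 27*5 + 1 mod 43 = 3
LHS != RHS

No, not on the curve


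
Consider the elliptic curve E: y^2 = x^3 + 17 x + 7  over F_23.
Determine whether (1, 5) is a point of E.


Check whether y^2 = x^3 + 17 x + 7 (mod 23) for (x, y) = (1, 5).
LHS: y^2 = 5^2 mod 23 = 2
RHS: x^3 + 17 x + 7 = 1^3 + 17*1 + 7 mod 23 = 2
LHS = RHS

Yes, on the curve


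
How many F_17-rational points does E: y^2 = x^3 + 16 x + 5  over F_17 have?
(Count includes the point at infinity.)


For each x in F_17, count y with y^2 = x^3 + 16 x + 5 mod 17:
  x = 7: RHS = 1, y in [1, 16]  -> 2 point(s)
  x = 8: RHS = 16, y in [4, 13]  -> 2 point(s)
  x = 10: RHS = 9, y in [3, 14]  -> 2 point(s)
  x = 11: RHS = 16, y in [4, 13]  -> 2 point(s)
  x = 12: RHS = 4, y in [2, 15]  -> 2 point(s)
  x = 13: RHS = 13, y in [8, 9]  -> 2 point(s)
  x = 14: RHS = 15, y in [7, 10]  -> 2 point(s)
  x = 15: RHS = 16, y in [4, 13]  -> 2 point(s)
Affine points: 16. Add the point at infinity: total = 17.

#E(F_17) = 17


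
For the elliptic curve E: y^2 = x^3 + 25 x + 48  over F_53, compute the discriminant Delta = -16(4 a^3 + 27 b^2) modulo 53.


4 a^3 + 27 b^2 = 4*25^3 + 27*48^2 = 62500 + 62208 = 124708
Delta = -16 * (124708) = -1995328
Delta mod 53 = 16

Delta = 16 (mod 53)


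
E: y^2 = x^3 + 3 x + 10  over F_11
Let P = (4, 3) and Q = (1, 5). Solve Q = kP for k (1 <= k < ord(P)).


Enumerate multiples of P until we hit Q = (1, 5):
  1P = (4, 3)
  2P = (1, 6)
  3P = (7, 0)
  4P = (1, 5)
Match found at i = 4.

k = 4


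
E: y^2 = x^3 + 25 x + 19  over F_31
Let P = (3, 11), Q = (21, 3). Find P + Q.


P != Q, so use the chord formula.
s = (y2 - y1) / (x2 - x1) = (23) / (18) mod 31 = 3
x3 = s^2 - x1 - x2 mod 31 = 3^2 - 3 - 21 = 16
y3 = s (x1 - x3) - y1 mod 31 = 3 * (3 - 16) - 11 = 12

P + Q = (16, 12)


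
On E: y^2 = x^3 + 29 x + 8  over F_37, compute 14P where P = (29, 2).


k = 14 = 1110_2 (binary, LSB first: 0111)
Double-and-add from P = (29, 2):
  bit 0 = 0: acc unchanged = O
  bit 1 = 1: acc = O + (23, 15) = (23, 15)
  bit 2 = 1: acc = (23, 15) + (3, 14) = (32, 16)
  bit 3 = 1: acc = (32, 16) + (35, 33) = (35, 4)

14P = (35, 4)


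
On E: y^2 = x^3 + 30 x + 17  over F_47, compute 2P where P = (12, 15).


Doubling: s = (3 x1^2 + a) / (2 y1)
s = (3*12^2 + 30) / (2*15) mod 47 = 6
x3 = s^2 - 2 x1 mod 47 = 6^2 - 2*12 = 12
y3 = s (x1 - x3) - y1 mod 47 = 6 * (12 - 12) - 15 = 32

2P = (12, 32)


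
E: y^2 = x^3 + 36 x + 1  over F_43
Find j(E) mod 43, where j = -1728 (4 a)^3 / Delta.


Delta = -16(4 a^3 + 27 b^2) mod 43 = 20
-1728 * (4 a)^3 = -1728 * (4*36)^3 mod 43 = 4
j = 4 * 20^(-1) mod 43 = 26

j = 26 (mod 43)


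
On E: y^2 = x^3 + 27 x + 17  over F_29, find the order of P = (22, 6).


Compute successive multiples of P until we hit O:
  1P = (22, 6)
  2P = (14, 23)
  3P = (17, 16)
  4P = (23, 25)
  5P = (26, 5)
  6P = (1, 25)
  7P = (13, 19)
  8P = (19, 9)
  ... (continuing to 27P)
  27P = O

ord(P) = 27


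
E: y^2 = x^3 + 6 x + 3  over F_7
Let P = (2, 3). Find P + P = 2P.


Doubling: s = (3 x1^2 + a) / (2 y1)
s = (3*2^2 + 6) / (2*3) mod 7 = 3
x3 = s^2 - 2 x1 mod 7 = 3^2 - 2*2 = 5
y3 = s (x1 - x3) - y1 mod 7 = 3 * (2 - 5) - 3 = 2

2P = (5, 2)


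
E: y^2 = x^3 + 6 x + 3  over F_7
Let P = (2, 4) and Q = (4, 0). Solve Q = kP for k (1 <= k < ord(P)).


Enumerate multiples of P until we hit Q = (4, 0):
  1P = (2, 4)
  2P = (5, 5)
  3P = (4, 0)
Match found at i = 3.

k = 3


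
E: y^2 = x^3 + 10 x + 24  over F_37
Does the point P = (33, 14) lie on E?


Check whether y^2 = x^3 + 10 x + 24 (mod 37) for (x, y) = (33, 14).
LHS: y^2 = 14^2 mod 37 = 11
RHS: x^3 + 10 x + 24 = 33^3 + 10*33 + 24 mod 37 = 31
LHS != RHS

No, not on the curve


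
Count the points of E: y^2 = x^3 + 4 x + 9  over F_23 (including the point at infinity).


For each x in F_23, count y with y^2 = x^3 + 4 x + 9 mod 23:
  x = 0: RHS = 9, y in [3, 20]  -> 2 point(s)
  x = 2: RHS = 2, y in [5, 18]  -> 2 point(s)
  x = 3: RHS = 2, y in [5, 18]  -> 2 point(s)
  x = 5: RHS = 16, y in [4, 19]  -> 2 point(s)
  x = 7: RHS = 12, y in [9, 14]  -> 2 point(s)
  x = 8: RHS = 1, y in [1, 22]  -> 2 point(s)
  x = 11: RHS = 4, y in [2, 21]  -> 2 point(s)
  x = 13: RHS = 4, y in [2, 21]  -> 2 point(s)
  x = 14: RHS = 3, y in [7, 16]  -> 2 point(s)
  x = 16: RHS = 6, y in [11, 12]  -> 2 point(s)
  x = 18: RHS = 2, y in [5, 18]  -> 2 point(s)
  x = 20: RHS = 16, y in [4, 19]  -> 2 point(s)
  x = 21: RHS = 16, y in [4, 19]  -> 2 point(s)
  x = 22: RHS = 4, y in [2, 21]  -> 2 point(s)
Affine points: 28. Add the point at infinity: total = 29.

#E(F_23) = 29


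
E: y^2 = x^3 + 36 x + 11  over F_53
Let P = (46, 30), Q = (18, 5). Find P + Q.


P != Q, so use the chord formula.
s = (y2 - y1) / (x2 - x1) = (28) / (25) mod 53 = 52
x3 = s^2 - x1 - x2 mod 53 = 52^2 - 46 - 18 = 43
y3 = s (x1 - x3) - y1 mod 53 = 52 * (46 - 43) - 30 = 20

P + Q = (43, 20)


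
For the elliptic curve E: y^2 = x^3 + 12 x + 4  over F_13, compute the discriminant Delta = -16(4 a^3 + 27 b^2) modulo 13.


4 a^3 + 27 b^2 = 4*12^3 + 27*4^2 = 6912 + 432 = 7344
Delta = -16 * (7344) = -117504
Delta mod 13 = 3

Delta = 3 (mod 13)


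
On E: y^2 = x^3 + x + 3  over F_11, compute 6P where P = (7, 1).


k = 6 = 110_2 (binary, LSB first: 011)
Double-and-add from P = (7, 1):
  bit 0 = 0: acc unchanged = O
  bit 1 = 1: acc = O + (6, 7) = (6, 7)
  bit 2 = 1: acc = (6, 7) + (4, 7) = (1, 4)

6P = (1, 4)


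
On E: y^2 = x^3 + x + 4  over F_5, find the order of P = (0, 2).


Compute successive multiples of P until we hit O:
  1P = (0, 2)
  2P = (1, 4)
  3P = (3, 2)
  4P = (2, 3)
  5P = (2, 2)
  6P = (3, 3)
  7P = (1, 1)
  8P = (0, 3)
  ... (continuing to 9P)
  9P = O

ord(P) = 9


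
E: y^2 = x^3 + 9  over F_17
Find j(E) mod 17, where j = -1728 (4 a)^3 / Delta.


Delta = -16(4 a^3 + 27 b^2) mod 17 = 11
-1728 * (4 a)^3 = -1728 * (4*0)^3 mod 17 = 0
j = 0 * 11^(-1) mod 17 = 0

j = 0 (mod 17)


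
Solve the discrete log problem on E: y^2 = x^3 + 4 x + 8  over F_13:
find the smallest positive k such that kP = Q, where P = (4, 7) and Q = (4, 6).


Enumerate multiples of P until we hit Q = (4, 6):
  1P = (4, 7)
  2P = (5, 6)
  3P = (5, 7)
  4P = (4, 6)
Match found at i = 4.

k = 4
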